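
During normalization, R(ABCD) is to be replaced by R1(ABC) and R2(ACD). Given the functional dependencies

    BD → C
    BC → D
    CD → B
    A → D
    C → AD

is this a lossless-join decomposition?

Yes

Common attributes: R1 ∩ R2 = {AC}.
Closure of {AC}: A → D applies, adding D; CD → B applies, adding B. So (AC)⁺ = {ABCD}.
This closure contains every attribute of R1, so R1 ∩ R2 → R1. The join is lossless.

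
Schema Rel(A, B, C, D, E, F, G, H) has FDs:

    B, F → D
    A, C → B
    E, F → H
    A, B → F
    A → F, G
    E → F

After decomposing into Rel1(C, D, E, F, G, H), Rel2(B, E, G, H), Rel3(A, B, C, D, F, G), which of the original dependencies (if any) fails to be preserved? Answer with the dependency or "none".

B, F → D lies within Rel3.
A, C → B lies within Rel3.
E, F → H lies within Rel1.
A, B → F lies within Rel3.
A → F, G lies within Rel3.
E → F lies within Rel1.
Every dependency is enforceable on the fragments, so the decomposition is dependency-preserving.

none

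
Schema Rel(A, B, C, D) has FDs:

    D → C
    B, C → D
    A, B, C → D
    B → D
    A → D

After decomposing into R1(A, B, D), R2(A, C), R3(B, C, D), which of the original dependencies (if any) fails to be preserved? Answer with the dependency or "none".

D → C lies within R3.
B, C → D lies within R3.
A, B, C → D: restricted closure across fragments reaches D.
B → D lies within R1.
A → D lies within R1.
Every dependency is enforceable on the fragments, so the decomposition is dependency-preserving.

none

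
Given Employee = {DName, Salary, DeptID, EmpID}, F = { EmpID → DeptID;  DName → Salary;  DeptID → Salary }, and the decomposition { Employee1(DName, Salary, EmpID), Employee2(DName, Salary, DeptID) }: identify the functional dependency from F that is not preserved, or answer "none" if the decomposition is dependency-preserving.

EmpID → DeptID

Check EmpID → DeptID: no single fragment contains all of {DeptID, EmpID}, and the restricted closure of {EmpID} across the fragments never reaches {DeptID}.
DName → Salary is preserved.
DeptID → Salary is preserved.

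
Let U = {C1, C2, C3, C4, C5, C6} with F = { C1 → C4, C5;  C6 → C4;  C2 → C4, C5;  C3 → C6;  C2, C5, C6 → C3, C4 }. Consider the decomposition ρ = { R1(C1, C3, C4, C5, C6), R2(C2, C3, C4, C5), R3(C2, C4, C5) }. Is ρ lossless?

Chase test. Columns are C1, C2, C3, C4, C5, C6; row i has aⱼ where attribute j ∈ Ri, else bᵢⱼ.
Initial tableau (one row per fragment):
  row 1: a1 b12 a3 a4 a5 a6
  row 2: b21 a2 a3 a4 a5 b26
  row 3: b31 a2 b33 a4 a5 b36
Rows 1 and 2 agree on C3; apply C3→C6 and equate their C6 entries.
No row becomes fully distinguished — the join is lossy.

No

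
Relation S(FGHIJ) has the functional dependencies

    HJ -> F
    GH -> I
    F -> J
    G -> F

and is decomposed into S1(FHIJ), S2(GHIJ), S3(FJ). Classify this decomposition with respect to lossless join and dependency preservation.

Lossless test (chase): Rows 1 and 2 agree on HJ; apply HJ→F and equate their F entries. Row 2 is now all distinguished symbols — the join is lossless.
Dependency preservation: the restricted closure of {G} across the fragments never reaches {F}, so G → F cannot be enforced without a join — not preserved.

lossless but not dependency-preserving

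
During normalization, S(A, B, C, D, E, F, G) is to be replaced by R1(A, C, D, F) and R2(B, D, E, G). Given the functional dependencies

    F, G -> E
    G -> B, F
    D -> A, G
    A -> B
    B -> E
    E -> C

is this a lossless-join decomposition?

Yes

Common attributes: R1 ∩ R2 = {D}.
Closure of {D}: D → A, G applies, adding A, G; A → B applies, adding B; B → E applies, adding E; E → C applies, adding C; G → B, F applies, adding F. So (D)⁺ = {A, B, C, D, E, F, G}.
This closure contains every attribute of R1, so R1 ∩ R2 → R1. The join is lossless.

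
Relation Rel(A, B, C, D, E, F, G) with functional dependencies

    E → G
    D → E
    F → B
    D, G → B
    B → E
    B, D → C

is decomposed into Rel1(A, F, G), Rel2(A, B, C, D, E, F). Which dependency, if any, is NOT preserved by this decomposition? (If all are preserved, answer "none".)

E → G

Check E → G: no single fragment contains all of {E, G}, and the restricted closure of {E} across the fragments never reaches {G}.
D → E is preserved.
F → B is preserved.
D, G → B is preserved.
B → E is preserved.
B, D → C is preserved.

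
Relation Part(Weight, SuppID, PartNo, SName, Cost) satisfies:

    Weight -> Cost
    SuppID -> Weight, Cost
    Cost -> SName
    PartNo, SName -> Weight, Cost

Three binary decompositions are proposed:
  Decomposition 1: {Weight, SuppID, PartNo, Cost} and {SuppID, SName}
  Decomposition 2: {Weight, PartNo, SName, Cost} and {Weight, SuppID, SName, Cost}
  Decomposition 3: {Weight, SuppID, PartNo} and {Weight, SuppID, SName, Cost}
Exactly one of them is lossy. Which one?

Decomposition 1: common = {SuppID}, closure = {Weight, SuppID, SName, Cost} → lossless.
Decomposition 2: common = {Weight, SName, Cost}, closure = {Weight, SName, Cost} → lossy.
Decomposition 3: common = {Weight, SuppID}, closure = {Weight, SuppID, SName, Cost} → lossless.

Decomposition 2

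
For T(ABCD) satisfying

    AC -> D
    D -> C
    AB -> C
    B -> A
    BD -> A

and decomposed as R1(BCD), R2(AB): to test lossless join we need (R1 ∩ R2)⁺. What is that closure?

ABCD

R1 ∩ R2 = {B}.
B → A applies, adding A
AB → C applies, adding C
AC → D applies, adding D
Closure: {ABCD}.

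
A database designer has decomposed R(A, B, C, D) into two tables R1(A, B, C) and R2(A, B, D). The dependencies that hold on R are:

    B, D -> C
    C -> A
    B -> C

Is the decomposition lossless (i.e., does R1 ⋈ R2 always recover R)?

Common attributes: R1 ∩ R2 = {A, B}.
Closure of {A, B}: B → C applies, adding C. So (A, B)⁺ = {A, B, C}.
This closure contains every attribute of R1, so R1 ∩ R2 → R1. The join is lossless.

Yes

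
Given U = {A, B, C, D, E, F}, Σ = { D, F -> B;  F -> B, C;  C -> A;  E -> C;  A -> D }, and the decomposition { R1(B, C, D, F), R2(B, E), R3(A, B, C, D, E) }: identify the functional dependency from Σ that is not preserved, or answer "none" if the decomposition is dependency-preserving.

D, F → B lies within R1.
F → B, C lies within R1.
C → A lies within R3.
E → C lies within R3.
A → D lies within R3.
Every dependency is enforceable on the fragments, so the decomposition is dependency-preserving.

none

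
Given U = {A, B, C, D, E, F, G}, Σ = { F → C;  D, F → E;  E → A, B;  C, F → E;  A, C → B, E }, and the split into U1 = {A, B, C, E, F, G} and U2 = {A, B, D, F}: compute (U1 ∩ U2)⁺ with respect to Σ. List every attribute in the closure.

A, B, C, E, F

U1 ∩ U2 = {A, B, F}.
F → C applies, adding C
C, F → E applies, adding E
Closure: {A, B, C, E, F}.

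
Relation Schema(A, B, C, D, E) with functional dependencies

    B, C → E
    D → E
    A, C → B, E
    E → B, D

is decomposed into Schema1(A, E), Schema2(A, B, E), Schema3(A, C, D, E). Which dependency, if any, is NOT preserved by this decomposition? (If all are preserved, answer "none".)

Check B, C → E: no single fragment contains all of {B, C, E}, and the restricted closure of {B, C} across the fragments never reaches {E}.
D → E is preserved.
A, C → B, E is preserved.
E → B, D is preserved.

B, C → E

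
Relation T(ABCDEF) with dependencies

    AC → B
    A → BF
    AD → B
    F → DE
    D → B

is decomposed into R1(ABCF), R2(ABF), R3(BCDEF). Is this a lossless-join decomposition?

Yes

Chase test. Columns are ABCDEF; row i has aⱼ where attribute j ∈ Ri, else bᵢⱼ.
Initial tableau (one row per fragment):
  row 1: a1 a2 a3 b14 b15 a6
  row 2: a1 a2 b23 b24 b25 a6
  row 3: b31 a2 a3 a4 a5 a6
Rows 1 and 2 agree on F; apply F→DE and equate their DE entries.
Rows 1 and 3 agree on F; apply F→DE and equate their DE entries.
Row 1 is now all distinguished symbols — the join is lossless.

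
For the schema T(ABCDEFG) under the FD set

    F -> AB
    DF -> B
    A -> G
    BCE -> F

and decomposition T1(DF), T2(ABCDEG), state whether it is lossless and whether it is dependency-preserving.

lossy and not dependency-preserving

Lossless test: (D)⁺ = {D}, which is a superkey of neither fragment — lossy.
Dependency preservation: the restricted closure of {F} across the fragments never reaches {AB}, so F → AB cannot be enforced without a join — not preserved.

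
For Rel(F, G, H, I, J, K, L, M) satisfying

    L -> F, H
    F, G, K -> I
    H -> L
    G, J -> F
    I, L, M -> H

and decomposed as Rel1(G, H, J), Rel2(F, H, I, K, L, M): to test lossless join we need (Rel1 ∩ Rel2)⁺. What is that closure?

F, H, L

Rel1 ∩ Rel2 = {H}.
H → L applies, adding L
L → F, H applies, adding F
Closure: {F, H, L}.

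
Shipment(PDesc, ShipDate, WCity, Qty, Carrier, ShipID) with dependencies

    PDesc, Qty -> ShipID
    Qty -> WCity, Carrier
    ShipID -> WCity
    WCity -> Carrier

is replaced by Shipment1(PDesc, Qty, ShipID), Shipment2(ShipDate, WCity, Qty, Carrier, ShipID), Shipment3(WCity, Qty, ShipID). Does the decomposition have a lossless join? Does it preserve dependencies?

lossy but dependency-preserving

Lossless test (chase): Rows 1 and 2 agree on Qty; apply Qty→WCity, Carrier and equate their WCity, Carrier entries. Rows 1 and 3 agree on Qty; apply Qty→WCity, Carrier and equate their WCity, Carrier entries. No row becomes fully distinguished — the join is lossy.
Dependency preservation: every FD's attributes lie within a single fragment, so each can be enforced locally — preserved.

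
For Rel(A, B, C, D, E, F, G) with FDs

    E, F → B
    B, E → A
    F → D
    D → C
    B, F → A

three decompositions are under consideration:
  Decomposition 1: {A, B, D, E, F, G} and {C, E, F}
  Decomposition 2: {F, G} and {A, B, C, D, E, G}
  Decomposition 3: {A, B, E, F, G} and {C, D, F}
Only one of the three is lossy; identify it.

Decomposition 1: common = {E, F}, closure = {A, B, C, D, E, F} → lossless.
Decomposition 2: common = {G}, closure = {G} → lossy.
Decomposition 3: common = {F}, closure = {C, D, F} → lossless.

Decomposition 2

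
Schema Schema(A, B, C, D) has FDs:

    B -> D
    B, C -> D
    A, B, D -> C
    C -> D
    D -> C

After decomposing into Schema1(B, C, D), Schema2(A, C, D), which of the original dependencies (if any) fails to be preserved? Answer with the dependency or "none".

B → D lies within Schema1.
B, C → D lies within Schema1.
A, B, D → C: restricted closure across fragments reaches C.
C → D lies within Schema1.
D → C lies within Schema1.
Every dependency is enforceable on the fragments, so the decomposition is dependency-preserving.

none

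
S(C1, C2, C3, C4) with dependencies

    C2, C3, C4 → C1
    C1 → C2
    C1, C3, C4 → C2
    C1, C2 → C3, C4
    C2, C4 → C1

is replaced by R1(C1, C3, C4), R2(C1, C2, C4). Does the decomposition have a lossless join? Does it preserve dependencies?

lossless and dependency-preserving

Lossless test: (C1, C4)⁺ = {C1, C2, C3, C4}, which contains all of one fragment — lossless.
Dependency preservation: C2, C3, C4 → C1; C1, C3, C4 → C2; C1, C2 → C3, C4 are not contained in any single fragment, but the restricted closure of each left-hand side across the fragments still reaches the right-hand side; the remaining FDs each lie inside some fragment. All dependencies are preserved.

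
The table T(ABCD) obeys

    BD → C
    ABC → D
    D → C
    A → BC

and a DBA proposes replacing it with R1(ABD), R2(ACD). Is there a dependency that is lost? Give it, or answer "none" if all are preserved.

BD → C: restricted closure across fragments reaches C.
ABC → D: restricted closure across fragments reaches D.
D → C lies within R2.
A → BC: restricted closure across fragments reaches BC.
Every dependency is enforceable on the fragments, so the decomposition is dependency-preserving.

none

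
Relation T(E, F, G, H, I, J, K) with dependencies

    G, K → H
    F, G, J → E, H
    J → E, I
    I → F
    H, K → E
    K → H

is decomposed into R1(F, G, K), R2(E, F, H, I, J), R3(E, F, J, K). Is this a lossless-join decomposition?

Chase test. Columns are E, F, G, H, I, J, K; row i has aⱼ where attribute j ∈ Ri, else bᵢⱼ.
Initial tableau (one row per fragment):
  row 1: b11 a2 a3 b14 b15 b16 a7
  row 2: a1 a2 b23 a4 a5 a6 b27
  row 3: a1 a2 b33 b34 b35 a6 a7
Rows 2 and 3 agree on J; apply J→E, I and equate their E, I entries.
Rows 1 and 3 agree on K; apply K→H and equate their H entries.
Rows 1 and 3 agree on H, K; apply H, K→E and equate their E entries.
No row becomes fully distinguished — the join is lossy.

No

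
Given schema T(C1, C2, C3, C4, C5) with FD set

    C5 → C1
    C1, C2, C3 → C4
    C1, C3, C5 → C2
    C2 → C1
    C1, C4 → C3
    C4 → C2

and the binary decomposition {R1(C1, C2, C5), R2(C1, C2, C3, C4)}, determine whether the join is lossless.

Common attributes: R1 ∩ R2 = {C1, C2}.
No dependency enlarges {C1, C2}, so (C1, C2)⁺ = {C1, C2}.
The closure contains neither all of R1 = {C1, C2, C5} nor all of R2 = {C1, C2, C3, C4}, so the common attributes are not a superkey of either fragment. The join is lossy.

No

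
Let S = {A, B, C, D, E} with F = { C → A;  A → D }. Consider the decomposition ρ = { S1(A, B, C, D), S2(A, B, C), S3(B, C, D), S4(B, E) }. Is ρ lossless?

Chase test. Columns are A, B, C, D, E; row i has aⱼ where attribute j ∈ Si, else bᵢⱼ.
Initial tableau (one row per fragment):
  row 1: a1 a2 a3 a4 b15
  row 2: a1 a2 a3 b24 b25
  row 3: b31 a2 a3 a4 b35
  row 4: b41 a2 b43 b44 a5
Rows 1 and 3 agree on C; apply C→A and equate their A entries.
Rows 1 and 2 agree on A; apply A→D and equate their D entries.
No row becomes fully distinguished — the join is lossy.

No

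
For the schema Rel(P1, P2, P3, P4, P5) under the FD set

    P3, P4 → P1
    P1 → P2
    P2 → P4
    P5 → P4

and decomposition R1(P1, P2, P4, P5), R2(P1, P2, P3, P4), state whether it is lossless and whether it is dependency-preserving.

Lossless test: (P1, P2, P4)⁺ = {P1, P2, P4}, which is a superkey of neither fragment — lossy.
Dependency preservation: every FD's attributes lie within a single fragment, so each can be enforced locally — preserved.

lossy but dependency-preserving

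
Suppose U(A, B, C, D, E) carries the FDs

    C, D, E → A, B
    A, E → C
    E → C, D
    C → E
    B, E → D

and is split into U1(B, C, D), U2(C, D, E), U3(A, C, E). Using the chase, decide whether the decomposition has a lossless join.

Chase test. Columns are A, B, C, D, E; row i has aⱼ where attribute j ∈ Ui, else bᵢⱼ.
Initial tableau (one row per fragment):
  row 1: b11 a2 a3 a4 b15
  row 2: b21 b22 a3 a4 a5
  row 3: a1 b32 a3 b34 a5
Rows 2 and 3 agree on E; apply E→C, D and equate their C, D entries.
Rows 1 and 2 agree on C; apply C→E and equate their E entries.
Rows 1 and 2 agree on C, D, E; apply C, D, E→A, B and equate their A, B entries.
Rows 1 and 3 agree on C, D, E; apply C, D, E→A, B and equate their A, B entries.
Row 1 is now all distinguished symbols — the join is lossless.

Yes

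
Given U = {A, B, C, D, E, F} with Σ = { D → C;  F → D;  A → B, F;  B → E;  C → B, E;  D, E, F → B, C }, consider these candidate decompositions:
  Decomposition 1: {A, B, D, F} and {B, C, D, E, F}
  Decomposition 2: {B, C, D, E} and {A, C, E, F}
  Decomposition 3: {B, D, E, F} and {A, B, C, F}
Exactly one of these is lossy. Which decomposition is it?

Decomposition 1: common = {B, D, F}, closure = {B, C, D, E, F} → lossless.
Decomposition 2: common = {C, E}, closure = {B, C, E} → lossy.
Decomposition 3: common = {B, F}, closure = {B, C, D, E, F} → lossless.

Decomposition 2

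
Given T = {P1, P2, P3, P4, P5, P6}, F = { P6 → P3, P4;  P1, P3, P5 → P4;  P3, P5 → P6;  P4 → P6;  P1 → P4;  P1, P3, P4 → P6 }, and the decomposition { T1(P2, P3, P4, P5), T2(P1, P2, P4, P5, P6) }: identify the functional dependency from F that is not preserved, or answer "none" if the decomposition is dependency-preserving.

P6 → P3, P4: restricted closure across fragments reaches P3, P4.
P1, P3, P5 → P4: restricted closure across fragments reaches P4.
P3, P5 → P6: restricted closure across fragments reaches P6.
P4 → P6 lies within T2.
P1 → P4 lies within T2.
P1, P3, P4 → P6: restricted closure across fragments reaches P6.
Every dependency is enforceable on the fragments, so the decomposition is dependency-preserving.

none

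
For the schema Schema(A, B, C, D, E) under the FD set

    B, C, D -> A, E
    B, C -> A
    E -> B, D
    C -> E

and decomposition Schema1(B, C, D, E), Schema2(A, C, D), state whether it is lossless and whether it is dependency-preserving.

Lossless test: (C, D)⁺ = {A, B, C, D, E}, which contains all of one fragment — lossless.
Dependency preservation: B, C, D → A, E; B, C → A are not contained in any single fragment, but the restricted closure of each left-hand side across the fragments still reaches the right-hand side; the remaining FDs each lie inside some fragment. All dependencies are preserved.

lossless and dependency-preserving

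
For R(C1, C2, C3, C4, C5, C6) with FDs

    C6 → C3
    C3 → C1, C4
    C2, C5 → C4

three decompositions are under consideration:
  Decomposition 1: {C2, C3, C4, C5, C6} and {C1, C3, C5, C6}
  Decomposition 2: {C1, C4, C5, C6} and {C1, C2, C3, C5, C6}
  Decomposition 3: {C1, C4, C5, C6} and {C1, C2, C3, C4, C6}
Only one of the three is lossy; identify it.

Decomposition 1: common = {C3, C5, C6}, closure = {C1, C3, C4, C5, C6} → lossless.
Decomposition 2: common = {C1, C5, C6}, closure = {C1, C3, C4, C5, C6} → lossless.
Decomposition 3: common = {C1, C4, C6}, closure = {C1, C3, C4, C6} → lossy.

Decomposition 3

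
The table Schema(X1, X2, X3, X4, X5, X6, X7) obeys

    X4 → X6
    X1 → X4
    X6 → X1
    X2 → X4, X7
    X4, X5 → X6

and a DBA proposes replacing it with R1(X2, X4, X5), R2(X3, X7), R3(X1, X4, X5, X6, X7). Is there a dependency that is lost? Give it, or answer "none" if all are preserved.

Check X2 → X4, X7: no single fragment contains all of {X2, X4, X7}, and the restricted closure of {X2} across the fragments never reaches {X4, X7}.
X4 → X6 is preserved.
X1 → X4 is preserved.
X6 → X1 is preserved.
X4, X5 → X6 is preserved.

X2 → X4, X7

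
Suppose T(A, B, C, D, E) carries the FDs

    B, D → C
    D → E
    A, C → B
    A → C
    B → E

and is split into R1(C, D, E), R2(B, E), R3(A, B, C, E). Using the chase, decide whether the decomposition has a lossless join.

No

Chase test. Columns are A, B, C, D, E; row i has aⱼ where attribute j ∈ Ri, else bᵢⱼ.
Initial tableau (one row per fragment):
  row 1: b11 b12 a3 a4 a5
  row 2: b21 a2 b23 b24 a5
  row 3: a1 a2 a3 b34 a5
No row becomes fully distinguished — the join is lossy.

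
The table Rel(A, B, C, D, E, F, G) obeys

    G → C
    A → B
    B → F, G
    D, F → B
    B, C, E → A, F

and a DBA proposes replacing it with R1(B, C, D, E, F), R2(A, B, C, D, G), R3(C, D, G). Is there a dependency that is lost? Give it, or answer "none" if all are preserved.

Check B, C, E → A, F: no single fragment contains all of {A, B, C, E, F}, and the restricted closure of {B, C, E} across the fragments never reaches {A, F}.
G → C is preserved.
A → B is preserved.
B → F, G is preserved.
D, F → B is preserved.

B, C, E → A, F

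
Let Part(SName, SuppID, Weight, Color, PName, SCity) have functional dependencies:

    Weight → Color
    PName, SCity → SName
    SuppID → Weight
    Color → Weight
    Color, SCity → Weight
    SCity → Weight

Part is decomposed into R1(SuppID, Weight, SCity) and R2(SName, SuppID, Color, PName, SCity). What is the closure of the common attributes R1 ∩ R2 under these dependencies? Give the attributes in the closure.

SuppID, Weight, Color, SCity

R1 ∩ R2 = {SuppID, SCity}.
SuppID → Weight applies, adding Weight
Weight → Color applies, adding Color
Closure: {SuppID, Weight, Color, SCity}.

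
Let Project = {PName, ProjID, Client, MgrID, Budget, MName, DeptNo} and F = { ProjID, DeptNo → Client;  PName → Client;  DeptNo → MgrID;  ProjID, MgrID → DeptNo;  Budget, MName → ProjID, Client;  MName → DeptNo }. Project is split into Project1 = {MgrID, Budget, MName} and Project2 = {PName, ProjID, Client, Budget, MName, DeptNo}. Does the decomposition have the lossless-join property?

Yes

Common attributes: Project1 ∩ Project2 = {Budget, MName}.
Closure of {Budget, MName}: Budget, MName → ProjID, Client applies, adding ProjID, Client; MName → DeptNo applies, adding DeptNo; DeptNo → MgrID applies, adding MgrID. So (Budget, MName)⁺ = {ProjID, Client, MgrID, Budget, MName, DeptNo}.
This closure contains every attribute of Project1, so Project1 ∩ Project2 → Project1. The join is lossless.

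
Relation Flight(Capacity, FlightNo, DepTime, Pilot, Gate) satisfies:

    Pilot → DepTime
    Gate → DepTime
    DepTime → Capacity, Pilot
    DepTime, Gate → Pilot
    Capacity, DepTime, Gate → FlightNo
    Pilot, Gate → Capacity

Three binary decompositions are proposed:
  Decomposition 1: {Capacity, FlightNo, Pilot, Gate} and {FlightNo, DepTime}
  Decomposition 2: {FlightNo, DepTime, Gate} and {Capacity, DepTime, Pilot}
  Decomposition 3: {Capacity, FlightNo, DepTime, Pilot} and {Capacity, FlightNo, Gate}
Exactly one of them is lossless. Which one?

Decomposition 2

Decomposition 1: common = {FlightNo}, closure = {FlightNo} → lossy.
Decomposition 2: common = {DepTime}, closure = {Capacity, DepTime, Pilot} → lossless.
Decomposition 3: common = {Capacity, FlightNo}, closure = {Capacity, FlightNo} → lossy.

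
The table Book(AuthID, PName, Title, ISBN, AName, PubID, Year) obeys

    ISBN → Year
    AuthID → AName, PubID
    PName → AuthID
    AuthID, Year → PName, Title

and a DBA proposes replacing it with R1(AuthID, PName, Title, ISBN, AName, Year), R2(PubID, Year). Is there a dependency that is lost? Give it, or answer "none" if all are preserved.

AuthID → AName, PubID

Check AuthID → AName, PubID: no single fragment contains all of {AuthID, AName, PubID}, and the restricted closure of {AuthID} across the fragments never reaches {AName, PubID}.
ISBN → Year is preserved.
PName → AuthID is preserved.
AuthID, Year → PName, Title is preserved.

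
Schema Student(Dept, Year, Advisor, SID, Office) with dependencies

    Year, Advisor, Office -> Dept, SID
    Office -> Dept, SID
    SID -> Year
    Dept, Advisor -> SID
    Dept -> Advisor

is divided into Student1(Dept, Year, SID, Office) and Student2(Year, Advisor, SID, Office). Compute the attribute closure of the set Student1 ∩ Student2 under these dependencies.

Dept, Year, Advisor, SID, Office

Student1 ∩ Student2 = {Year, SID, Office}.
Office → Dept, SID applies, adding Dept
Dept → Advisor applies, adding Advisor
Closure: {Dept, Year, Advisor, SID, Office}.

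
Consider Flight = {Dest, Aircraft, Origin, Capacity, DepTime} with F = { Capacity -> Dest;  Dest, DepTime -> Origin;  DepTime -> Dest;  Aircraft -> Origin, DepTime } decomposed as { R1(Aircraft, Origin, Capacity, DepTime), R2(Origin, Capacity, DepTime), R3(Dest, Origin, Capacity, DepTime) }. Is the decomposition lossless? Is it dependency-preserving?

Lossless test (chase): Rows 1 and 2 agree on Capacity; apply Capacity→Dest and equate their Dest entries. Rows 1 and 3 agree on Capacity; apply Capacity→Dest and equate their Dest entries. Row 1 is now all distinguished symbols — the join is lossless.
Dependency preservation: every FD's attributes lie within a single fragment, so each can be enforced locally — preserved.

lossless and dependency-preserving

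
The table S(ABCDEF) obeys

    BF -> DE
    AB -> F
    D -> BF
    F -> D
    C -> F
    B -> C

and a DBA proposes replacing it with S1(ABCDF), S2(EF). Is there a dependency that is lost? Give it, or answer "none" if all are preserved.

none

BF → DE: restricted closure across fragments reaches DE.
AB → F lies within S1.
D → BF lies within S1.
F → D lies within S1.
C → F lies within S1.
B → C lies within S1.
Every dependency is enforceable on the fragments, so the decomposition is dependency-preserving.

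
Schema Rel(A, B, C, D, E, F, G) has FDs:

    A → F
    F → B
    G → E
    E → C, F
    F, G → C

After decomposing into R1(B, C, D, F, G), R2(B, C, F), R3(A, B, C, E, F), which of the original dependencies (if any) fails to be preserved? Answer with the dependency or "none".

G → E

Check G → E: no single fragment contains all of {E, G}, and the restricted closure of {G} across the fragments never reaches {E}.
A → F is preserved.
F → B is preserved.
E → C, F is preserved.
F, G → C is preserved.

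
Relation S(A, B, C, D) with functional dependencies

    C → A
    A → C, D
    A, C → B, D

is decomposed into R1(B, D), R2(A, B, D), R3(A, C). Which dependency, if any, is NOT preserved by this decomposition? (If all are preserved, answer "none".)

none

C → A lies within R3.
A → C, D: restricted closure across fragments reaches C, D.
A, C → B, D: restricted closure across fragments reaches B, D.
Every dependency is enforceable on the fragments, so the decomposition is dependency-preserving.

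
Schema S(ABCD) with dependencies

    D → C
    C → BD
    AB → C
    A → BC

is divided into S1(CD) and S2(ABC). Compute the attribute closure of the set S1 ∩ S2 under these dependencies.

BCD

S1 ∩ S2 = {C}.
C → BD applies, adding BD
Closure: {BCD}.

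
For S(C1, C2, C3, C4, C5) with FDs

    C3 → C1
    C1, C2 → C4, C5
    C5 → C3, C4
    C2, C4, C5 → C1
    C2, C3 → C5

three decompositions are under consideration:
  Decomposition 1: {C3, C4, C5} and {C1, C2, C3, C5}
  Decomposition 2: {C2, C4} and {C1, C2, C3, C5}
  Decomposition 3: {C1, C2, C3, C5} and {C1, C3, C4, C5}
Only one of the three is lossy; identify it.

Decomposition 1: common = {C3, C5}, closure = {C1, C3, C4, C5} → lossless.
Decomposition 2: common = {C2}, closure = {C2} → lossy.
Decomposition 3: common = {C1, C3, C5}, closure = {C1, C3, C4, C5} → lossless.

Decomposition 2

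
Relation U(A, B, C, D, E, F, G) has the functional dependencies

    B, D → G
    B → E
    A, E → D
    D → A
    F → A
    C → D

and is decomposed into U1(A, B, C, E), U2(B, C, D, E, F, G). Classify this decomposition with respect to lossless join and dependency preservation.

lossless but not dependency-preserving

Lossless test: (B, C, E)⁺ = {A, B, C, D, E, G}, which contains all of one fragment — lossless.
Dependency preservation: the restricted closure of {A, E} across the fragments never reaches {D}, so A, E → D cannot be enforced without a join — not preserved.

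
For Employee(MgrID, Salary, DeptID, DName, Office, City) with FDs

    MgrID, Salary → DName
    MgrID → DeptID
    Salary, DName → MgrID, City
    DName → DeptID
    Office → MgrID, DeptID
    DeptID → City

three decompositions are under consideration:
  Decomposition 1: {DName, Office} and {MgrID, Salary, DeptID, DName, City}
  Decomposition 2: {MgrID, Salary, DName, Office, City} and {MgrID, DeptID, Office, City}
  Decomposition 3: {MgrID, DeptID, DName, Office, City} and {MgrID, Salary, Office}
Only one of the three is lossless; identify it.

Decomposition 1: common = {DName}, closure = {DeptID, DName, City} → lossy.
Decomposition 2: common = {MgrID, Office, City}, closure = {MgrID, DeptID, Office, City} → lossless.
Decomposition 3: common = {MgrID, Office}, closure = {MgrID, DeptID, Office, City} → lossy.

Decomposition 2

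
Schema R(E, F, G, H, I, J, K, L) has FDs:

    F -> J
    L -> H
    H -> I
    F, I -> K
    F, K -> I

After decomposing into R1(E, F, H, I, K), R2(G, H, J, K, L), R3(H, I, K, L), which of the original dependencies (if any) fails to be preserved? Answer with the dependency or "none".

Check F → J: no single fragment contains all of {F, J}, and the restricted closure of {F} across the fragments never reaches {J}.
L → H is preserved.
H → I is preserved.
F, I → K is preserved.
F, K → I is preserved.

F -> J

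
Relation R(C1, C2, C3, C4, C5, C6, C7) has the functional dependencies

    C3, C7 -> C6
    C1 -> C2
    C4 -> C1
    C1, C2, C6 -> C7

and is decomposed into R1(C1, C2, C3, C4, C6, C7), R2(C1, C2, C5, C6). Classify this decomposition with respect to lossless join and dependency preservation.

lossy but dependency-preserving

Lossless test: (C1, C2, C6)⁺ = {C1, C2, C6, C7}, which is a superkey of neither fragment — lossy.
Dependency preservation: every FD's attributes lie within a single fragment, so each can be enforced locally — preserved.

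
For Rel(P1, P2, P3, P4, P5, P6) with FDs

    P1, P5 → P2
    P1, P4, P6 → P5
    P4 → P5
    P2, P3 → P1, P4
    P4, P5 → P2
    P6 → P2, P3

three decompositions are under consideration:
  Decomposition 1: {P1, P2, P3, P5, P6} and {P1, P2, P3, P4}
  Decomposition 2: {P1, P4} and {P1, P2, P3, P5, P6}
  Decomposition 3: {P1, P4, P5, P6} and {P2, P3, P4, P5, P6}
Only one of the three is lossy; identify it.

Decomposition 1: common = {P1, P2, P3}, closure = {P1, P2, P3, P4, P5} → lossless.
Decomposition 2: common = {P1}, closure = {P1} → lossy.
Decomposition 3: common = {P4, P5, P6}, closure = {P1, P2, P3, P4, P5, P6} → lossless.

Decomposition 2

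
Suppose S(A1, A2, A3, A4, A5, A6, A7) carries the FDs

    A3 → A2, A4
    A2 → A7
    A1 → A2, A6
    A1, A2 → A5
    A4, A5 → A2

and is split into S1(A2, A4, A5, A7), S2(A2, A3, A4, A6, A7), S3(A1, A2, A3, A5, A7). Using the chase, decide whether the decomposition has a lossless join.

Chase test. Columns are A1, A2, A3, A4, A5, A6, A7; row i has aⱼ where attribute j ∈ Si, else bᵢⱼ.
Initial tableau (one row per fragment):
  row 1: b11 a2 b13 a4 a5 b16 a7
  row 2: b21 a2 a3 a4 b25 a6 a7
  row 3: a1 a2 a3 b34 a5 b36 a7
Rows 2 and 3 agree on A3; apply A3→A2, A4 and equate their A2, A4 entries.
No row becomes fully distinguished — the join is lossy.

No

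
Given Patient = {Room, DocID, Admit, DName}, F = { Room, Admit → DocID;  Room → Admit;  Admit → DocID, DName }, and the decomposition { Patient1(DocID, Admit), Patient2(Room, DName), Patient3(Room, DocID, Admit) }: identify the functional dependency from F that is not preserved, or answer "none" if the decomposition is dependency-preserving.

Check Admit → DocID, DName: no single fragment contains all of {DocID, Admit, DName}, and the restricted closure of {Admit} across the fragments never reaches {DocID, DName}.
Room, Admit → DocID is preserved.
Room → Admit is preserved.

Admit → DocID, DName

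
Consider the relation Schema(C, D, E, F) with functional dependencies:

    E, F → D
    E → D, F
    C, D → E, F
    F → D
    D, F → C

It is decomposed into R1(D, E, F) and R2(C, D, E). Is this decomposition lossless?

Common attributes: R1 ∩ R2 = {D, E}.
Closure of {D, E}: E → D, F applies, adding F; D, F → C applies, adding C. So (D, E)⁺ = {C, D, E, F}.
This closure contains every attribute of R1, so R1 ∩ R2 → R1. The join is lossless.

Yes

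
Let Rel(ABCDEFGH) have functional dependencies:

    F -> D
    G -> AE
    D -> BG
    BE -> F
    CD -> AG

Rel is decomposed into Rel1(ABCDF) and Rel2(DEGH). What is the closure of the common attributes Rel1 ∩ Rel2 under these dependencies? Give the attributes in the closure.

ABDEFG

Rel1 ∩ Rel2 = {D}.
D → BG applies, adding BG
G → AE applies, adding AE
BE → F applies, adding F
Closure: {ABDEFG}.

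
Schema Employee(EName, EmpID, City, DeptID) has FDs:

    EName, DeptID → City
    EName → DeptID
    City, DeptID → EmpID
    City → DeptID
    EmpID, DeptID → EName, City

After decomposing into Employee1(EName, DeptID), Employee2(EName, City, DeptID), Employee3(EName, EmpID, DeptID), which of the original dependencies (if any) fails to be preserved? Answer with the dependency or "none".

none

EName, DeptID → City lies within Employee2.
EName → DeptID lies within Employee1.
City, DeptID → EmpID: restricted closure across fragments reaches EmpID.
City → DeptID lies within Employee2.
EmpID, DeptID → EName, City: restricted closure across fragments reaches EName, City.
Every dependency is enforceable on the fragments, so the decomposition is dependency-preserving.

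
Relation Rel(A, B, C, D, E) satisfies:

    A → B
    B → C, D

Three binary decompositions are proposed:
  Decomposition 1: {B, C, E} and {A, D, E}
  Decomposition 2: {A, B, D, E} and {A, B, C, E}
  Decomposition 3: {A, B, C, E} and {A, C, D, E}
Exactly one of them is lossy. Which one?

Decomposition 1

Decomposition 1: common = {E}, closure = {E} → lossy.
Decomposition 2: common = {A, B, E}, closure = {A, B, C, D, E} → lossless.
Decomposition 3: common = {A, C, E}, closure = {A, B, C, D, E} → lossless.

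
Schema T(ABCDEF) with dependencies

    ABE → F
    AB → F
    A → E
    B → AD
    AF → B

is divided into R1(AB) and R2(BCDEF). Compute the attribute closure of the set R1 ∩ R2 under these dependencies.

R1 ∩ R2 = {B}.
B → AD applies, adding AD
AB → F applies, adding F
A → E applies, adding E
Closure: {ABDEF}.

ABDEF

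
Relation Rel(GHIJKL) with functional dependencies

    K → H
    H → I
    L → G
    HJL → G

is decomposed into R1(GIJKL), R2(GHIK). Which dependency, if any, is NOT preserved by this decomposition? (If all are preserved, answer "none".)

none

K → H lies within R2.
H → I lies within R2.
L → G lies within R1.
HJL → G: restricted closure across fragments reaches G.
Every dependency is enforceable on the fragments, so the decomposition is dependency-preserving.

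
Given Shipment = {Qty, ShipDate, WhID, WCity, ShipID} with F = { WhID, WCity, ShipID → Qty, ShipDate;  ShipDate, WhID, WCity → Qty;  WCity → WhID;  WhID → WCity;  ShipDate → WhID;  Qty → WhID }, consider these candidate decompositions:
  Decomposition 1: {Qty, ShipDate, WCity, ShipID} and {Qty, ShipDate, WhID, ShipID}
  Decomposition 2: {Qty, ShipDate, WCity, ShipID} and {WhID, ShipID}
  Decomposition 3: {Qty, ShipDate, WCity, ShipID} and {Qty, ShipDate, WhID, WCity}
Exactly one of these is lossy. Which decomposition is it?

Decomposition 1: common = {Qty, ShipDate, ShipID}, closure = {Qty, ShipDate, WhID, WCity, ShipID} → lossless.
Decomposition 2: common = {ShipID}, closure = {ShipID} → lossy.
Decomposition 3: common = {Qty, ShipDate, WCity}, closure = {Qty, ShipDate, WhID, WCity} → lossless.

Decomposition 2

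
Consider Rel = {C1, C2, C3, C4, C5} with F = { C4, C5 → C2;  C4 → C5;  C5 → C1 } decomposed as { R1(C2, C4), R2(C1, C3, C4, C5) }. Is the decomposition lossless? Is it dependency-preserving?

lossless and dependency-preserving

Lossless test: (C4)⁺ = {C1, C2, C4, C5}, which contains all of one fragment — lossless.
Dependency preservation: C4, C5 → C2 is not contained in any single fragment, but the restricted closure of its left-hand side across the fragments still reaches the right-hand side; the remaining FDs each lie inside some fragment. All dependencies are preserved.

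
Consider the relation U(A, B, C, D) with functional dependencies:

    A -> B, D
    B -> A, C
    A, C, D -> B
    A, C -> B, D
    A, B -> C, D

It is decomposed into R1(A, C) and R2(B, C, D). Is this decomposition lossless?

Common attributes: R1 ∩ R2 = {C}.
No dependency enlarges {C}, so (C)⁺ = {C}.
The closure contains neither all of R1 = {A, C} nor all of R2 = {B, C, D}, so the common attributes are not a superkey of either fragment. The join is lossy.

No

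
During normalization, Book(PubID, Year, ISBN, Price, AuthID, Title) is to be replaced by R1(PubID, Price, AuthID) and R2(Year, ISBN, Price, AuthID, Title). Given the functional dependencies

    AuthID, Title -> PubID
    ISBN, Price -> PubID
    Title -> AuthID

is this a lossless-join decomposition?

Common attributes: R1 ∩ R2 = {Price, AuthID}.
No dependency enlarges {Price, AuthID}, so (Price, AuthID)⁺ = {Price, AuthID}.
The closure contains neither all of R1 = {PubID, Price, AuthID} nor all of R2 = {Year, ISBN, Price, AuthID, Title}, so the common attributes are not a superkey of either fragment. The join is lossy.

No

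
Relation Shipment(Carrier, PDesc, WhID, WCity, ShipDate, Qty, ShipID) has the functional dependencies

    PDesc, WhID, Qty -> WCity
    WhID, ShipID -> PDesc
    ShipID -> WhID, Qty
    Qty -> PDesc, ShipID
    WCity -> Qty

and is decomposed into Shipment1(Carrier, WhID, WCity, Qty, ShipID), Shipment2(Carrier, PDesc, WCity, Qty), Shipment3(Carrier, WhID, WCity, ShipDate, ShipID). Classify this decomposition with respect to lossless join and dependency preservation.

Lossless test (chase): Rows 1 and 3 agree on WhID, ShipID; apply WhID, ShipID→PDesc and equate their PDesc entries. Rows 1 and 3 agree on ShipID; apply ShipID→WhID, Qty and equate their WhID, Qty entries. Rows 1 and 2 agree on Qty; apply Qty→PDesc, ShipID and equate their PDesc, ShipID entries. Rows 1 and 2 agree on ShipID; apply ShipID→WhID, Qty and equate their WhID, Qty entries. Row 3 is now all distinguished symbols — the join is lossless.
Dependency preservation: PDesc, WhID, Qty → WCity; WhID, ShipID → PDesc; Qty → PDesc, ShipID are not contained in any single fragment, but the restricted closure of each left-hand side across the fragments still reaches the right-hand side; the remaining FDs each lie inside some fragment. All dependencies are preserved.

lossless and dependency-preserving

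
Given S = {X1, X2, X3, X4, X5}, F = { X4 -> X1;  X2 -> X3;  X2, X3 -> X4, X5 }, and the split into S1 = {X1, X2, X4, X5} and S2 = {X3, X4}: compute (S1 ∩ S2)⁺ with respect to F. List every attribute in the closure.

X1, X4

S1 ∩ S2 = {X4}.
X4 → X1 applies, adding X1
Closure: {X1, X4}.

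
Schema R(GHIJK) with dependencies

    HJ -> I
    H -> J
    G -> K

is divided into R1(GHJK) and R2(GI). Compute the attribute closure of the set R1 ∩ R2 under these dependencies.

GK

R1 ∩ R2 = {G}.
G → K applies, adding K
Closure: {GK}.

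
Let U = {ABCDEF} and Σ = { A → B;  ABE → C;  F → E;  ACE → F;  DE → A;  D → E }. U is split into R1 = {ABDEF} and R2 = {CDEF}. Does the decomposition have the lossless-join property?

Common attributes: R1 ∩ R2 = {DEF}.
Closure of {DEF}: DE → A applies, adding A; A → B applies, adding B; ABE → C applies, adding C. So (DEF)⁺ = {ABCDEF}.
This closure contains every attribute of R1, so R1 ∩ R2 → R1. The join is lossless.

Yes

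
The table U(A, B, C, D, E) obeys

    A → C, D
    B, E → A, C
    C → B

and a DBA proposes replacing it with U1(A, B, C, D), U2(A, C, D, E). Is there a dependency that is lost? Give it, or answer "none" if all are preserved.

B, E → A, C

Check B, E → A, C: no single fragment contains all of {A, B, C, E}, and the restricted closure of {B, E} across the fragments never reaches {A, C}.
A → C, D is preserved.
C → B is preserved.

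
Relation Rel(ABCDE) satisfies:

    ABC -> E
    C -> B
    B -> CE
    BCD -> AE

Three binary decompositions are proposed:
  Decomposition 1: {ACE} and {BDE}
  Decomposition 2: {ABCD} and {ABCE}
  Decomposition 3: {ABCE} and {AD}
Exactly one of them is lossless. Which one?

Decomposition 1: common = {E}, closure = {E} → lossy.
Decomposition 2: common = {ABC}, closure = {ABCE} → lossless.
Decomposition 3: common = {A}, closure = {A} → lossy.

Decomposition 2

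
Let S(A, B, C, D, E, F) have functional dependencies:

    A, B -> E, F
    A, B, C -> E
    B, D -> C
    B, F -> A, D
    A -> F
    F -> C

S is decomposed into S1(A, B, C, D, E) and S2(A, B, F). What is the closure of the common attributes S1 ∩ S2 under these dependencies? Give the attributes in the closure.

A, B, C, D, E, F

S1 ∩ S2 = {A, B}.
A, B → E, F applies, adding E, F
B, F → A, D applies, adding D
F → C applies, adding C
Closure: {A, B, C, D, E, F}.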